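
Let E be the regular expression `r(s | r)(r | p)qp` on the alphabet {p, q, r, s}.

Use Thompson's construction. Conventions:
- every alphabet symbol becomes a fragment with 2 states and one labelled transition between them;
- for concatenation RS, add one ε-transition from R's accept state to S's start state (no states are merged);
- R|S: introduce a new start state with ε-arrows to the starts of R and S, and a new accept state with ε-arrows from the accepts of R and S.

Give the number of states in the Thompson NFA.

18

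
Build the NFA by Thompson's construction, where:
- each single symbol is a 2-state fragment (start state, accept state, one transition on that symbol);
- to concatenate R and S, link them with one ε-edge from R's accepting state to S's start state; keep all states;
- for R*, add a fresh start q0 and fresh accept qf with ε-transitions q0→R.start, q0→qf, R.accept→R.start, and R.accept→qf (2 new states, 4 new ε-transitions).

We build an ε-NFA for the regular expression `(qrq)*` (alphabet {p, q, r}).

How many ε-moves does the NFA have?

6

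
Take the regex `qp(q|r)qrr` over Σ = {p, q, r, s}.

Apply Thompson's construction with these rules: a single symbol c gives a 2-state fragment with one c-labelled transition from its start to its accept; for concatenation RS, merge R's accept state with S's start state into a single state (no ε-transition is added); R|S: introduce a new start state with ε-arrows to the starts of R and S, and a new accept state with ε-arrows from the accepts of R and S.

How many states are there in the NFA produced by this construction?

Recursing over subexpressions:
Each of the 7 symbol leaves contributes a 2-state fragment.
  q|r → 6 states
  qp(q|r)qrr → 11 states

11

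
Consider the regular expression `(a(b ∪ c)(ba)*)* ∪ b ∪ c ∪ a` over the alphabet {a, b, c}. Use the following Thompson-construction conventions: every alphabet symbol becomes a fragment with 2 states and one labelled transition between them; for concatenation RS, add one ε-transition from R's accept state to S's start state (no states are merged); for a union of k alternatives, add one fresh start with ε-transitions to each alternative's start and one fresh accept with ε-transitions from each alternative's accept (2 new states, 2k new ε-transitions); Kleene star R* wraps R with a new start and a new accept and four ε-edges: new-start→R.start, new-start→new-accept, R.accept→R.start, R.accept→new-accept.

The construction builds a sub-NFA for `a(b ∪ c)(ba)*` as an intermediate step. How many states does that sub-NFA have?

Fragment for `a(b ∪ c)(ba)*`:
Each of the 5 symbol leaves contributes a 2-state fragment.
  b ∪ c : 6 states
  ba : 4 states
  (ba)* : 6 states
  a(b ∪ c)(ba)* : 14 states

14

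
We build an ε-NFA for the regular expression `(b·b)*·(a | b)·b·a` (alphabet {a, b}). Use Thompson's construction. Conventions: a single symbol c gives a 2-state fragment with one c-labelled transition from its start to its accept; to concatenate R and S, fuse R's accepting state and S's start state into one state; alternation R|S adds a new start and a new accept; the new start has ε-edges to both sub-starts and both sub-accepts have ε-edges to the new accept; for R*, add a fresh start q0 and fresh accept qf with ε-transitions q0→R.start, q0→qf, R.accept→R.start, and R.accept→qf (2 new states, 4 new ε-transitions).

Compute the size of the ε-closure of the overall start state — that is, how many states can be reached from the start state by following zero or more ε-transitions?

5

Work bottom-up. For each fragment F, track |ε-closure(F.start)| and whether F's accept lies in that closure (i.e. whether F accepts ε). A single-symbol fragment has closure size 1 and does not accept ε.
  b·b → |ε-closure| equals the left operand's closure size = 1 (its accept is not ε-reachable, so the closure stops there)
  (b·b)* → the star's fresh start ε-reaches both the body's start and the fresh accept: |ε-closure| = 2 + 1 = 3
  a | b → new start ε-reaches every alternative's start; none of them accept ε, so the new accept is not reached: |ε-closure| = 1 + 1 + 1 = 3
  (b·b)*·(a | b)·b·a → |ε-closure| = 3 + (3−1) = 5 (closure spills across the concat boundary because the left factor accepts ε)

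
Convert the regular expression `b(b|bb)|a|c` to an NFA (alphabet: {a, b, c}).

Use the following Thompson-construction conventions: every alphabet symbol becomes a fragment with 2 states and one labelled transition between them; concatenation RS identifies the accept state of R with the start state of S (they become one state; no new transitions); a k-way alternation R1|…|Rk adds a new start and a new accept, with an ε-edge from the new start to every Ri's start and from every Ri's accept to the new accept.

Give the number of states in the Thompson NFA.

14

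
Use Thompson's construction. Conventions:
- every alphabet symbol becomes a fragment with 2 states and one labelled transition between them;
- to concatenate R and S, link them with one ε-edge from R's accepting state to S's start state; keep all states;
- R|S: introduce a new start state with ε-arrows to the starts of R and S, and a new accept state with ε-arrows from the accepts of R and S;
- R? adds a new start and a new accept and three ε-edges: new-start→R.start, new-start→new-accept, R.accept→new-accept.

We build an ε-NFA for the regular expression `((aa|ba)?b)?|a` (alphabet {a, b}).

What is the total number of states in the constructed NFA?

20

Recursing over subexpressions:
Each of the 6 symbol leaves contributes a 2-state fragment.
  aa → 4 states
  ba → 4 states
  aa|ba → 10 states
  (aa|ba)? → 12 states
  (aa|ba)?b → 14 states
  ((aa|ba)?b)? → 16 states
  ((aa|ba)?b)?|a → 20 states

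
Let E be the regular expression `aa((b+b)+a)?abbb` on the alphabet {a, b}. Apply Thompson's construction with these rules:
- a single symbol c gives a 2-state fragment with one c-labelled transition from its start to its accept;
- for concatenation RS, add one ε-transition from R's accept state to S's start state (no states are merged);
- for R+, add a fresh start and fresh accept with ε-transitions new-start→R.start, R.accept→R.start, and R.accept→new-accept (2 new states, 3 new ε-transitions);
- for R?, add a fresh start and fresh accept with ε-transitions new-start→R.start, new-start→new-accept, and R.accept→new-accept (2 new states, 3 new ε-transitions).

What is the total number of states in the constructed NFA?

24

Recursing over subexpressions:
Each of the 9 symbol leaves contributes a 2-state fragment.
  b+ : 4 states
  b+b : 6 states
  (b+b)+ : 8 states
  (b+b)+a : 10 states
  ((b+b)+a)? : 12 states
  aa((b+b)+a)?abbb : 24 states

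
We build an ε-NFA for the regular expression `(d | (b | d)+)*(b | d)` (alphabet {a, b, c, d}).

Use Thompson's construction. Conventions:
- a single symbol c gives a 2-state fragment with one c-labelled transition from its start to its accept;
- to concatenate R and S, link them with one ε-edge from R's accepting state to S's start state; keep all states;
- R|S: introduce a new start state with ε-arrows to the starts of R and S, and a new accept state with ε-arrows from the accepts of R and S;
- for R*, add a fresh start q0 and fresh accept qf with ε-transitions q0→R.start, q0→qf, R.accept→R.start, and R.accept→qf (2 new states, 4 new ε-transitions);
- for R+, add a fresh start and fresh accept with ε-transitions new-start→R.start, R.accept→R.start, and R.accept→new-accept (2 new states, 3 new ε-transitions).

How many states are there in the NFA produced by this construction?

20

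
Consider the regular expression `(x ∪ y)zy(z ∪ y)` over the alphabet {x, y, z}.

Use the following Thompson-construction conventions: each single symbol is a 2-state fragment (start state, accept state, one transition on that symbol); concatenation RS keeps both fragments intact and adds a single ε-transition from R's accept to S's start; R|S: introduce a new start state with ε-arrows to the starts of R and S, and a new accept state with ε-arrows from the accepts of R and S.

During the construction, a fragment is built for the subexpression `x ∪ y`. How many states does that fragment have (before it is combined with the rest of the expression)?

6

Fragment for `x ∪ y`:
Each of the 2 symbol leaves contributes a 2-state fragment.
  x ∪ y → 6 states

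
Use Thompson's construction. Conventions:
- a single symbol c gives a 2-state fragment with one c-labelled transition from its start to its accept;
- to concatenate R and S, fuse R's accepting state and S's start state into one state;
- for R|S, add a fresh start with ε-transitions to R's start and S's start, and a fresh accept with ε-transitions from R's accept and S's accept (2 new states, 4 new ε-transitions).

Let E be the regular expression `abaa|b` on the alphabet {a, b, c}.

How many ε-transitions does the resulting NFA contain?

4

Bottom-up over the parse tree:
Each of the 5 symbol leaves contributes 0 ε-transitions.
  abaa → 0 ε-transitions
  abaa|b → 4 ε-transitions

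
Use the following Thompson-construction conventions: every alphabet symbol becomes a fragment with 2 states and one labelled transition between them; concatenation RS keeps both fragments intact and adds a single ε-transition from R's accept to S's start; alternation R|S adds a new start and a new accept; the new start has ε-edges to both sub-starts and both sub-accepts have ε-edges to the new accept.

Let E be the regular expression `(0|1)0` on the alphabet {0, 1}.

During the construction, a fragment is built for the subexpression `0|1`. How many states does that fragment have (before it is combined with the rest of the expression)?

Fragment for `0|1`:
Each of the 2 symbol leaves contributes a 2-state fragment.
  0|1 : 6 states

6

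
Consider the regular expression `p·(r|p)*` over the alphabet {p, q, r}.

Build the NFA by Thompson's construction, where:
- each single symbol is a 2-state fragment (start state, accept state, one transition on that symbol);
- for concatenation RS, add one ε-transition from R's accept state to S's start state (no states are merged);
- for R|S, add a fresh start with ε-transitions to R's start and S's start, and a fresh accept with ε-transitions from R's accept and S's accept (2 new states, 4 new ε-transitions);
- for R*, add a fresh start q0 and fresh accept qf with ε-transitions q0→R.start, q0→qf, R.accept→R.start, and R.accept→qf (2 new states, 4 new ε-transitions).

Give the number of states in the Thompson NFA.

Recursing over subexpressions:
Each of the 3 symbol leaves contributes a 2-state fragment.
  r|p = 6 states
  (r|p)* = 8 states
  p·(r|p)* = 10 states

10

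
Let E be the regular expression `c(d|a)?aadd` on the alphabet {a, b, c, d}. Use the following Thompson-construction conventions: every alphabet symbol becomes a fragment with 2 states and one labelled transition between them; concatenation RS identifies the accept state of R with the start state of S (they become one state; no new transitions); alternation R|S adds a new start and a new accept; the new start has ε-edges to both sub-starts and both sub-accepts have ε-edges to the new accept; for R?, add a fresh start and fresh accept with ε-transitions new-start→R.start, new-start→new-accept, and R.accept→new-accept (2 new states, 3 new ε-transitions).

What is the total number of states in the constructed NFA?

13

By structural recursion:
Each of the 7 symbol leaves contributes a 2-state fragment.
  d|a → 6 states
  (d|a)? → 8 states
  c(d|a)?aadd → 13 states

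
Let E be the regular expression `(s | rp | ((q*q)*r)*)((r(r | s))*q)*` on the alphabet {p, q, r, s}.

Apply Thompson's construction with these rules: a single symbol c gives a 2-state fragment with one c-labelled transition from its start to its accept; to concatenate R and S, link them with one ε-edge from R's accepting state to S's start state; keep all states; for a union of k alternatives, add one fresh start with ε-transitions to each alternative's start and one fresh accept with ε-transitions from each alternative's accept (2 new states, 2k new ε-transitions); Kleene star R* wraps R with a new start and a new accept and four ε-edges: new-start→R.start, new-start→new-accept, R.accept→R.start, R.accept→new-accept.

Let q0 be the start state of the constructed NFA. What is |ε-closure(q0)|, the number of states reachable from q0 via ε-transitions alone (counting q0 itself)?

Compute the ε-closure size of each fragment's start state recursively; a symbol fragment's start has no outgoing ε-edge, so its closure is just itself (size 1).
  rp → C equals the left operand's closure size = 1 (its accept is not ε-reachable, so the closure stops there)
  q* → the star's fresh start ε-reaches both the body's start and the fresh accept: C = 2 + 1 = 3
  q*q → C = 3 + 1 = 4 (closure spills across the concat boundary because the left factor accepts ε)
  (q*q)* → new start has ε-edges to the inner start and to the new accept, so C = 2 + 4 = 6
  (q*q)*r → the left operand accepts ε, so the closure extends into the next operand (via the concat ε-link); C = 6 + 1 = 7
  ((q*q)*r)* → C = 1 (new start) + 7 (body) + 1 (new accept) = 9
  s | rp | ((q*q)*r)* → new start ε-reaches every alternative's start; at least one alternative accepts ε, so the union's new accept is reached too: C = 1 + 1 + 1 + 9 + 1 = 13
  r | s → C = 1 + 1 + 1 = 3 (the new accept is not ε-reachable since no branch accepts ε)
  r(r | s) → C equals the left operand's closure size = 1 (its accept is not ε-reachable, so the closure stops there)
  (r(r | s))* → C = 1 (new start) + 1 (body) + 1 (new accept) = 3
  (r(r | s))*q → the left operand accepts ε, so the closure extends into the next operand (via the concat ε-link); C = 3 + 1 = 4
  ((r(r | s))*q)* → new start has ε-edges to the inner start and to the new accept, so C = 2 + 4 = 6
  (s | rp | ((q*q)*r)*)((r(r | s))*q)* → C = 13 + 6 = 19 (closure spills across the concat boundary because the left factor accepts ε)

19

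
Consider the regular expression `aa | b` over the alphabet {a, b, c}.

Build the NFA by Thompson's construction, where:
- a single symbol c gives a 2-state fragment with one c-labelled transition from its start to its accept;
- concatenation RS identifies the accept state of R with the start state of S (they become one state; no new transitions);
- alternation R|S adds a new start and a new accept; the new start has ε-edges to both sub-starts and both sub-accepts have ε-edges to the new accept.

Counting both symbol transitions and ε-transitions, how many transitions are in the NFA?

7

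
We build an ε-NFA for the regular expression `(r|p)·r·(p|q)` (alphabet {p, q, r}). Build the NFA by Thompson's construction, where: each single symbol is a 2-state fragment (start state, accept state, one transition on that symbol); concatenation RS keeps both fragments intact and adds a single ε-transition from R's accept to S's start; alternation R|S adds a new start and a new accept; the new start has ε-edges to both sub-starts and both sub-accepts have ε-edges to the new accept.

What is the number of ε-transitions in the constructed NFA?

10

Per subexpression:
Each of the 5 symbol leaves contributes 0 ε-transitions.
  r|p = 4 ε-transitions
  p|q = 4 ε-transitions
  (r|p)·r·(p|q) = 10 ε-transitions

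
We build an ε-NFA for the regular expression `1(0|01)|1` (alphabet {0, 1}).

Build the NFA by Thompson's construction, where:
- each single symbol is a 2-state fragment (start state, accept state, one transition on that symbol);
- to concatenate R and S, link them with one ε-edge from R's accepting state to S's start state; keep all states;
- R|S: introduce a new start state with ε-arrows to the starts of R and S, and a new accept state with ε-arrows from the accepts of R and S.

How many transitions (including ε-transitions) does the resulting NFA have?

Recursing over subexpressions:
Each of the 5 symbol leaves contributes 1 transition (1 symbol, 0 ε).
  01 → 3 transitions (2 symbol, 1 ε)
  0|01 → 8 transitions (3 symbol, 5 ε)
  1(0|01) → 10 transitions (4 symbol, 6 ε)
  1(0|01)|1 → 15 transitions (5 symbol, 10 ε)

15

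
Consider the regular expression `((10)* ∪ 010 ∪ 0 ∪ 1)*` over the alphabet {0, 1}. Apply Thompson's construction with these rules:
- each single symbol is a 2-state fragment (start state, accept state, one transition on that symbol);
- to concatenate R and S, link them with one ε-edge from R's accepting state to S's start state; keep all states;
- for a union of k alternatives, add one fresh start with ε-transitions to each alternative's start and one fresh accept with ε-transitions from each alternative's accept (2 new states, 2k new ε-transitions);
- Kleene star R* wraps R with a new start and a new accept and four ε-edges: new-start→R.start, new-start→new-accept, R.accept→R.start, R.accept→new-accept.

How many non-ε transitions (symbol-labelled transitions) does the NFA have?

7

Bottom-up over the parse tree:
Each of the 7 symbol leaves contributes exactly 1 symbol transition.
  10 : 2 symbol transitions
  (10)* : 2 symbol transitions
  010 : 3 symbol transitions
  (10)* ∪ 010 ∪ 0 ∪ 1 : 7 symbol transitions
  ((10)* ∪ 010 ∪ 0 ∪ 1)* : 7 symbol transitions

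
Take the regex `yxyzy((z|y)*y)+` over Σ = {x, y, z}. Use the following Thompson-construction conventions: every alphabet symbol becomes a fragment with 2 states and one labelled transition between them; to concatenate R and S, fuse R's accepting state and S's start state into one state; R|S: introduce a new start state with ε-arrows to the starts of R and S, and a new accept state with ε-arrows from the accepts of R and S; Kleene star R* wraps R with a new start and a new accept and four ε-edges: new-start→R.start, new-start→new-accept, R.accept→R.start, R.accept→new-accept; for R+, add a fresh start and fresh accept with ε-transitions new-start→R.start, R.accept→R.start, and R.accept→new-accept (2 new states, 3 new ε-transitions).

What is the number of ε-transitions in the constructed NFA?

11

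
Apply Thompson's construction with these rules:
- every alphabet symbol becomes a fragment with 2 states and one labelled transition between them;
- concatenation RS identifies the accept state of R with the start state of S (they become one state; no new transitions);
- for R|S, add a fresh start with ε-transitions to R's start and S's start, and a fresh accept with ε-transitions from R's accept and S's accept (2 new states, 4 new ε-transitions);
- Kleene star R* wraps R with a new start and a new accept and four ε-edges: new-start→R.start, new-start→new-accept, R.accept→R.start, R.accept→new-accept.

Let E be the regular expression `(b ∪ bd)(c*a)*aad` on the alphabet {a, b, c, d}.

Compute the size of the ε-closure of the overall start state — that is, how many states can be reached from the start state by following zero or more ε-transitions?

Let C(F) = |ε-closure(F.start)| within fragment F, and note whether F accepts ε. Symbol fragments have C = 1 and do not accept ε. Then:
  bd : |ε-closure| equals the left operand's closure size = 1 (its accept is not ε-reachable, so the closure stops there)
  b ∪ bd : new start ε-reaches every alternative's start; none of them accept ε, so the new accept is not reached: |ε-closure| = 1 + 1 + 1 = 3
  c* : new start has ε-edges to the inner start and to the new accept, so |ε-closure| = 2 + 1 = 3
  c*a : the left operand accepts ε, so the closure extends into the next operand (the shared merged state is already counted); |ε-closure| = 3 + (1−1) = 3
  (c*a)* : new start has ε-edges to the inner start and to the new accept, so |ε-closure| = 2 + 3 = 5
  (b ∪ bd)(c*a)*aad : |ε-closure| equals the left operand's closure size = 3 (its accept is not ε-reachable, so the closure stops there)

3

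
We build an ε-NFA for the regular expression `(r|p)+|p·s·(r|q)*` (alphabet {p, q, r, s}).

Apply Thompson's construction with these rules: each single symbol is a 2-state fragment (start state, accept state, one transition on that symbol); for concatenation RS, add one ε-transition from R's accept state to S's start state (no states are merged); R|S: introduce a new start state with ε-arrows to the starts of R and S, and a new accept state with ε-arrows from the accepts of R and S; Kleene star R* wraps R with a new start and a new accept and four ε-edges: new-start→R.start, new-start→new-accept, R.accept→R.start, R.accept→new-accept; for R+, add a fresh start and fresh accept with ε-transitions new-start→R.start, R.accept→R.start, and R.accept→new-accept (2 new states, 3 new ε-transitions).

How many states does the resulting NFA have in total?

Building bottom-up:
Each of the 6 symbol leaves contributes a 2-state fragment.
  r|p = 6 states
  (r|p)+ = 8 states
  r|q = 6 states
  (r|q)* = 8 states
  p·s·(r|q)* = 12 states
  (r|p)+|p·s·(r|q)* = 22 states

22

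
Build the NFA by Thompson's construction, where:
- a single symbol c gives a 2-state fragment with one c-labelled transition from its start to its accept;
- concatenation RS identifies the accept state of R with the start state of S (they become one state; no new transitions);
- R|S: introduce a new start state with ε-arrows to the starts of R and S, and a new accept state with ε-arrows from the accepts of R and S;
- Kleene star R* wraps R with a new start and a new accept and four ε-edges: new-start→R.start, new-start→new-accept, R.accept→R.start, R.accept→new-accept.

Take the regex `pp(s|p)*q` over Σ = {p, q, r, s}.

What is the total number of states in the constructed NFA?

By structural recursion:
Each of the 5 symbol leaves contributes a 2-state fragment.
  s|p — 6 states
  (s|p)* — 8 states
  pp(s|p)*q — 11 states

11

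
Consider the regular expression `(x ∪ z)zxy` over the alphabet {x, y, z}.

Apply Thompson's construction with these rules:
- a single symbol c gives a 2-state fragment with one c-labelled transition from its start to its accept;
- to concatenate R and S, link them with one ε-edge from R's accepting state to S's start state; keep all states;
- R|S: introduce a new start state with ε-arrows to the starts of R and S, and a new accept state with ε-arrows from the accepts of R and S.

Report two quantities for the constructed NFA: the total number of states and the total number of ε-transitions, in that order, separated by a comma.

12, 7

Building bottom-up:
Each of the 5 symbol leaves contributes 2 states and 0 ε-transitions.
  x ∪ z : 6 states, 4 ε-transitions
  (x ∪ z)zxy : 12 states, 7 ε-transitions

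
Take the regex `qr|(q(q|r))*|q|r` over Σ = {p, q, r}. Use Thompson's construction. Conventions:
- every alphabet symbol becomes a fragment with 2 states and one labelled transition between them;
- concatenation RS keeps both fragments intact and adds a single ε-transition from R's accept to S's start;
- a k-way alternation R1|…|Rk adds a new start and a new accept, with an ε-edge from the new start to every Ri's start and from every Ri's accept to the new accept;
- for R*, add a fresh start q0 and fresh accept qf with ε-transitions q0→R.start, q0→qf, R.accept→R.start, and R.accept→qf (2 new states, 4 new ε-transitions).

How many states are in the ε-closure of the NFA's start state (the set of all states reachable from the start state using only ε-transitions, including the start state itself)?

8

Compute the ε-closure size of each fragment's start state recursively; a symbol fragment's start has no outgoing ε-edge, so its closure is just itself (size 1).
  qr → same as the first factor's closure: |closure| = 1
  q|r → |closure| = 1 + 1 + 1 = 3 (the new accept is not ε-reachable since no branch accepts ε)
  q(q|r) → same as the first factor's closure: |closure| = 1
  (q(q|r))* → new start has ε-edges to the inner start and to the new accept, so |closure| = 2 + 1 = 3
  qr|(q(q|r))*|q|r → new start ε-reaches every alternative's start; at least one alternative accepts ε, so the union's new accept is reached too: |closure| = 1 + 1 + 3 + 1 + 1 + 1 = 8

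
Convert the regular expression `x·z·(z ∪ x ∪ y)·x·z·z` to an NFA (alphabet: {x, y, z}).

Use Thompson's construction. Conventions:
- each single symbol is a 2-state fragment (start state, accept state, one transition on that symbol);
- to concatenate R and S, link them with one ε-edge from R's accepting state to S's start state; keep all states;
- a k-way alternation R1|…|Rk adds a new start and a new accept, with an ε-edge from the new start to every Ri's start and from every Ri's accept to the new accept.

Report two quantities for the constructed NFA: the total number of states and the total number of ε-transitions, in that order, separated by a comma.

18, 11

Per subexpression:
Each of the 8 symbol leaves contributes 2 states and 0 ε-transitions.
  z ∪ x ∪ y → 8 states, 6 ε-transitions
  x·z·(z ∪ x ∪ y)·x·z·z → 18 states, 11 ε-transitions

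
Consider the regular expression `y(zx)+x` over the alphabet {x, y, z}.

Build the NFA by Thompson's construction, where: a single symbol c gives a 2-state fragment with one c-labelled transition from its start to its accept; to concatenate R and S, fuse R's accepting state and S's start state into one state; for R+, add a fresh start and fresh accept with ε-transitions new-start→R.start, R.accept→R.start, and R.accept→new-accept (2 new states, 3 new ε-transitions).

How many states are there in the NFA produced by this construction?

Bottom-up over the parse tree:
Each of the 4 symbol leaves contributes a 2-state fragment.
  zx — 3 states
  (zx)+ — 5 states
  y(zx)+x — 7 states

7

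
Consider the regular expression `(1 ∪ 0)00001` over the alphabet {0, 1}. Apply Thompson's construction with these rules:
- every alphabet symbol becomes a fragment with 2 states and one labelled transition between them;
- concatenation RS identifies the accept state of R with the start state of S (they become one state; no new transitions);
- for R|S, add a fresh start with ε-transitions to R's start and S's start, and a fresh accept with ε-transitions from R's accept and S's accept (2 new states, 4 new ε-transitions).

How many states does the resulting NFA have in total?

Bottom-up over the parse tree:
Each of the 7 symbol leaves contributes a 2-state fragment.
  1 ∪ 0 = 6 states
  (1 ∪ 0)00001 = 11 states

11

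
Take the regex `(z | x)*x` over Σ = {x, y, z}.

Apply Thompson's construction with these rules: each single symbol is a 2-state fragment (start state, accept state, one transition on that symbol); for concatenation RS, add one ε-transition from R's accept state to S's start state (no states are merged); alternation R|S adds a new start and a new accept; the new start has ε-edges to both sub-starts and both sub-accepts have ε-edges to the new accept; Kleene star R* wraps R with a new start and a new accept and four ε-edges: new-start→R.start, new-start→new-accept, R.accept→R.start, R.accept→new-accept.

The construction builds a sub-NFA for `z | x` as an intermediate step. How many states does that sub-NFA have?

Fragment for `z | x`:
Each of the 2 symbol leaves contributes a 2-state fragment.
  z | x → 6 states

6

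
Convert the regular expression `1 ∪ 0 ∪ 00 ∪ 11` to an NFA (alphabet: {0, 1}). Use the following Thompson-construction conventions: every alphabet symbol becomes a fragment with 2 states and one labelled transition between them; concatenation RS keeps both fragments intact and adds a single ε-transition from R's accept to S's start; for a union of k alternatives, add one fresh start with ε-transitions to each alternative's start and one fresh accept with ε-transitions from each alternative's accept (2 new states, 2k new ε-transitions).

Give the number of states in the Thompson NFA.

Building bottom-up:
Each of the 6 symbol leaves contributes a 2-state fragment.
  00 = 4 states
  11 = 4 states
  1 ∪ 0 ∪ 00 ∪ 11 = 14 states

14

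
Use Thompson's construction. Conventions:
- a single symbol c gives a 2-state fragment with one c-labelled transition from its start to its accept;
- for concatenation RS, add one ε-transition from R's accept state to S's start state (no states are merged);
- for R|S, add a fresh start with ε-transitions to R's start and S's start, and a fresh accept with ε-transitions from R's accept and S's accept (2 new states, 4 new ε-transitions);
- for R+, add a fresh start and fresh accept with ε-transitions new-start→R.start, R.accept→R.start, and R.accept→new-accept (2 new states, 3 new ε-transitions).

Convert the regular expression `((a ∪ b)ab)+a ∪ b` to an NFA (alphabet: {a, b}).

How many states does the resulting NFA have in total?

18

Building bottom-up:
Each of the 6 symbol leaves contributes a 2-state fragment.
  a ∪ b : 6 states
  (a ∪ b)ab : 10 states
  ((a ∪ b)ab)+ : 12 states
  ((a ∪ b)ab)+a : 14 states
  ((a ∪ b)ab)+a ∪ b : 18 states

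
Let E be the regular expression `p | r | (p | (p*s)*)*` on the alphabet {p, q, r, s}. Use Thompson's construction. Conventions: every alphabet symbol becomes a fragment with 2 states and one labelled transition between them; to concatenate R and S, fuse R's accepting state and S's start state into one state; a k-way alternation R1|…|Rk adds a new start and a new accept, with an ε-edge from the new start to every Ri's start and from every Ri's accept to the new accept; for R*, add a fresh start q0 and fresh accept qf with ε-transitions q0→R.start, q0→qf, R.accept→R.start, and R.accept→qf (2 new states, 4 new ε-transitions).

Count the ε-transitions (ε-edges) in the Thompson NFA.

22

Building bottom-up:
Each of the 5 symbol leaves contributes 0 ε-transitions.
  p* — 4 ε-transitions
  p*s — 4 ε-transitions
  (p*s)* — 8 ε-transitions
  p | (p*s)* — 12 ε-transitions
  (p | (p*s)*)* — 16 ε-transitions
  p | r | (p | (p*s)*)* — 22 ε-transitions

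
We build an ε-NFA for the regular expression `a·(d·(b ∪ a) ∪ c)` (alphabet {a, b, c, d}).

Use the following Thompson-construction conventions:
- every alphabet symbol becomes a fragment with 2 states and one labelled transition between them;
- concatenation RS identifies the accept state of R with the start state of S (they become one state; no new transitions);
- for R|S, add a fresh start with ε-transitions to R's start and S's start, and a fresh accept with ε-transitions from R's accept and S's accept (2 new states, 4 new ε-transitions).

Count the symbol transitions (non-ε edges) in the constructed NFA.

5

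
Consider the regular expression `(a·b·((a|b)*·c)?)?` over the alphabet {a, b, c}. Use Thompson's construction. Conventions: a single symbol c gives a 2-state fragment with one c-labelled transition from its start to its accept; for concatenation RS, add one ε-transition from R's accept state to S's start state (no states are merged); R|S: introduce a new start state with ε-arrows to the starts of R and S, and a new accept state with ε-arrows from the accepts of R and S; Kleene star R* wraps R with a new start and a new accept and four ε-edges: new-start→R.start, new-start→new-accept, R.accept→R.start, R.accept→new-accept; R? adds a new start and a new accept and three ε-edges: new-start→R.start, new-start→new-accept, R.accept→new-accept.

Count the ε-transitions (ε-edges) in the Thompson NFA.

Bottom-up over the parse tree:
Each of the 5 symbol leaves contributes 0 ε-transitions.
  a|b = 4 ε-transitions
  (a|b)* = 8 ε-transitions
  (a|b)*·c = 9 ε-transitions
  ((a|b)*·c)? = 12 ε-transitions
  a·b·((a|b)*·c)? = 14 ε-transitions
  (a·b·((a|b)*·c)?)? = 17 ε-transitions

17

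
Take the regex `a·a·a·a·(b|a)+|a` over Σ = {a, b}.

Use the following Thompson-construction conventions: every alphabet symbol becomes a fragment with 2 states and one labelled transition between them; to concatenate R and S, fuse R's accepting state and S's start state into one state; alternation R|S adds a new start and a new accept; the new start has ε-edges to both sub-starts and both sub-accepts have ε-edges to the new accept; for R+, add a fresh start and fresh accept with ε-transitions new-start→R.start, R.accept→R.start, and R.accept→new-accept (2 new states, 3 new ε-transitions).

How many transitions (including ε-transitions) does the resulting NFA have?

Recursing over subexpressions:
Each of the 7 symbol leaves contributes 1 transition (1 symbol, 0 ε).
  b|a = 6 transitions (2 symbol, 4 ε)
  (b|a)+ = 9 transitions (2 symbol, 7 ε)
  a·a·a·a·(b|a)+ = 13 transitions (6 symbol, 7 ε)
  a·a·a·a·(b|a)+|a = 18 transitions (7 symbol, 11 ε)

18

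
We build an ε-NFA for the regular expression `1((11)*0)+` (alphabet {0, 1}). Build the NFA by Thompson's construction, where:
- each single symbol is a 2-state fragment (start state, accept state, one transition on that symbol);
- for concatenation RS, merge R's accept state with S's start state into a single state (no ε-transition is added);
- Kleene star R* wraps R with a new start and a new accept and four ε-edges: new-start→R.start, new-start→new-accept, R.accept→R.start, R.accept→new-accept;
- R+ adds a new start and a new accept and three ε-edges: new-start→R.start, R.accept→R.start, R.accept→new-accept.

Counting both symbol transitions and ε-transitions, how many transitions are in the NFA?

11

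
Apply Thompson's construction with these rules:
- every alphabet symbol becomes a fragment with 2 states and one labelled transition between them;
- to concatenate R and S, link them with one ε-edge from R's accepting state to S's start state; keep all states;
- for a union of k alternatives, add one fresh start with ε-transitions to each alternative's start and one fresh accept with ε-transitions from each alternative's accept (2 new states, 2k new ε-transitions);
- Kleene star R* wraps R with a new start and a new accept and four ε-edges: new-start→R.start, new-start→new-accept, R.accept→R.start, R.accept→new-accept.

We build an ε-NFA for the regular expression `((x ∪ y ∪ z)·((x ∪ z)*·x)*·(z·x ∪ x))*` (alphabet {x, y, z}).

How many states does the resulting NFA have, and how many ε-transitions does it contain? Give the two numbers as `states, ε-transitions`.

Recursing over subexpressions:
Each of the 9 symbol leaves contributes 2 states and 0 ε-transitions.
  x ∪ y ∪ z → 8 states, 6 ε-transitions
  x ∪ z → 6 states, 4 ε-transitions
  (x ∪ z)* → 8 states, 8 ε-transitions
  (x ∪ z)*·x → 10 states, 9 ε-transitions
  ((x ∪ z)*·x)* → 12 states, 13 ε-transitions
  z·x → 4 states, 1 ε-transition
  z·x ∪ x → 8 states, 5 ε-transitions
  (x ∪ y ∪ z)·((x ∪ z)*·x)*·(z·x ∪ x) → 28 states, 26 ε-transitions
  ((x ∪ y ∪ z)·((x ∪ z)*·x)*·(z·x ∪ x))* → 30 states, 30 ε-transitions

30, 30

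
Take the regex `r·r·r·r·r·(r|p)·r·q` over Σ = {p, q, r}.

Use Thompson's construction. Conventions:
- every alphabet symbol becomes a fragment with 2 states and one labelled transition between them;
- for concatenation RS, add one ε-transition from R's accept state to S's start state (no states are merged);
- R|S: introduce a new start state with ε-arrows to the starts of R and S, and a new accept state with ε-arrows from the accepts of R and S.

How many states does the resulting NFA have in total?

Per subexpression:
Each of the 9 symbol leaves contributes a 2-state fragment.
  r|p = 6 states
  r·r·r·r·r·(r|p)·r·q = 20 states

20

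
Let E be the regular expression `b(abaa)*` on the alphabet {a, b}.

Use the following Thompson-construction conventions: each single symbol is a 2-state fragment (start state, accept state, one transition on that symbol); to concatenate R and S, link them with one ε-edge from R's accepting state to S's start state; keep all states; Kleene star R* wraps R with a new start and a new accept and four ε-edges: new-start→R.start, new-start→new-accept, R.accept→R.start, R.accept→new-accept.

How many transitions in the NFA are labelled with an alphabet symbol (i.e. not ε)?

By structural recursion:
Each of the 5 symbol leaves contributes exactly 1 symbol transition.
  abaa = 4 symbol transitions
  (abaa)* = 4 symbol transitions
  b(abaa)* = 5 symbol transitions

5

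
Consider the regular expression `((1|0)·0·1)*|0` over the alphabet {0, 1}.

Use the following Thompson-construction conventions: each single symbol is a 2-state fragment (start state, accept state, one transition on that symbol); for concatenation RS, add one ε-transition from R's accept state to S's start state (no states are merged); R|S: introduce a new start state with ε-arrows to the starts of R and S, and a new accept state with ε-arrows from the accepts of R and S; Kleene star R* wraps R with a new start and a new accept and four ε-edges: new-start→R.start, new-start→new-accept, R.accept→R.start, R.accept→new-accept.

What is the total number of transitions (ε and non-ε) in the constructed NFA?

By structural recursion:
Each of the 5 symbol leaves contributes 1 transition (1 symbol, 0 ε).
  1|0 = 6 transitions (2 symbol, 4 ε)
  (1|0)·0·1 = 10 transitions (4 symbol, 6 ε)
  ((1|0)·0·1)* = 14 transitions (4 symbol, 10 ε)
  ((1|0)·0·1)*|0 = 19 transitions (5 symbol, 14 ε)

19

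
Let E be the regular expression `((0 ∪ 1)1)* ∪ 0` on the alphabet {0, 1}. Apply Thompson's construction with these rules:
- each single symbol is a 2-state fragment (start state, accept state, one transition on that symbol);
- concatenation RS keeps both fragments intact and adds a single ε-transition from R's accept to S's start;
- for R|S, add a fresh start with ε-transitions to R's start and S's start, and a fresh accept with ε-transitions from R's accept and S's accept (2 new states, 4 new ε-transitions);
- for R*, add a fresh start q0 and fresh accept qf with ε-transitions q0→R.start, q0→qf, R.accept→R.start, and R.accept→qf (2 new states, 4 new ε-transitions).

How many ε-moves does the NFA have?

13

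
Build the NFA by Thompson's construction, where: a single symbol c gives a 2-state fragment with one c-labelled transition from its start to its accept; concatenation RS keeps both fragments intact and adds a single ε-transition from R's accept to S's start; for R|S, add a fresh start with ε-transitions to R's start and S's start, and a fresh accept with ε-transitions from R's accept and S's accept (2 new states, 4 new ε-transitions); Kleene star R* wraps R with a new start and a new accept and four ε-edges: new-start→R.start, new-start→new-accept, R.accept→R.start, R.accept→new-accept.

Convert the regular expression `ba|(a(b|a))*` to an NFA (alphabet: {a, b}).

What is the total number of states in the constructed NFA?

By structural recursion:
Each of the 5 symbol leaves contributes a 2-state fragment.
  ba = 4 states
  b|a = 6 states
  a(b|a) = 8 states
  (a(b|a))* = 10 states
  ba|(a(b|a))* = 16 states

16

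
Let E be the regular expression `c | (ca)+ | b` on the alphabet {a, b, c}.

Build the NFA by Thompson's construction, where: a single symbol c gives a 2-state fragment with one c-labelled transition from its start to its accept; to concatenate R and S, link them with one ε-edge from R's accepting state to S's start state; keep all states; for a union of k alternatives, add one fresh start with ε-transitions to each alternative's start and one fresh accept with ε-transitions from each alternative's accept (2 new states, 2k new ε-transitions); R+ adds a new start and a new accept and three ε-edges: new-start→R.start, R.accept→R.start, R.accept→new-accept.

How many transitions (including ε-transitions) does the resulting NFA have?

Per subexpression:
Each of the 4 symbol leaves contributes 1 transition (1 symbol, 0 ε).
  ca = 3 transitions (2 symbol, 1 ε)
  (ca)+ = 6 transitions (2 symbol, 4 ε)
  c | (ca)+ | b = 14 transitions (4 symbol, 10 ε)

14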